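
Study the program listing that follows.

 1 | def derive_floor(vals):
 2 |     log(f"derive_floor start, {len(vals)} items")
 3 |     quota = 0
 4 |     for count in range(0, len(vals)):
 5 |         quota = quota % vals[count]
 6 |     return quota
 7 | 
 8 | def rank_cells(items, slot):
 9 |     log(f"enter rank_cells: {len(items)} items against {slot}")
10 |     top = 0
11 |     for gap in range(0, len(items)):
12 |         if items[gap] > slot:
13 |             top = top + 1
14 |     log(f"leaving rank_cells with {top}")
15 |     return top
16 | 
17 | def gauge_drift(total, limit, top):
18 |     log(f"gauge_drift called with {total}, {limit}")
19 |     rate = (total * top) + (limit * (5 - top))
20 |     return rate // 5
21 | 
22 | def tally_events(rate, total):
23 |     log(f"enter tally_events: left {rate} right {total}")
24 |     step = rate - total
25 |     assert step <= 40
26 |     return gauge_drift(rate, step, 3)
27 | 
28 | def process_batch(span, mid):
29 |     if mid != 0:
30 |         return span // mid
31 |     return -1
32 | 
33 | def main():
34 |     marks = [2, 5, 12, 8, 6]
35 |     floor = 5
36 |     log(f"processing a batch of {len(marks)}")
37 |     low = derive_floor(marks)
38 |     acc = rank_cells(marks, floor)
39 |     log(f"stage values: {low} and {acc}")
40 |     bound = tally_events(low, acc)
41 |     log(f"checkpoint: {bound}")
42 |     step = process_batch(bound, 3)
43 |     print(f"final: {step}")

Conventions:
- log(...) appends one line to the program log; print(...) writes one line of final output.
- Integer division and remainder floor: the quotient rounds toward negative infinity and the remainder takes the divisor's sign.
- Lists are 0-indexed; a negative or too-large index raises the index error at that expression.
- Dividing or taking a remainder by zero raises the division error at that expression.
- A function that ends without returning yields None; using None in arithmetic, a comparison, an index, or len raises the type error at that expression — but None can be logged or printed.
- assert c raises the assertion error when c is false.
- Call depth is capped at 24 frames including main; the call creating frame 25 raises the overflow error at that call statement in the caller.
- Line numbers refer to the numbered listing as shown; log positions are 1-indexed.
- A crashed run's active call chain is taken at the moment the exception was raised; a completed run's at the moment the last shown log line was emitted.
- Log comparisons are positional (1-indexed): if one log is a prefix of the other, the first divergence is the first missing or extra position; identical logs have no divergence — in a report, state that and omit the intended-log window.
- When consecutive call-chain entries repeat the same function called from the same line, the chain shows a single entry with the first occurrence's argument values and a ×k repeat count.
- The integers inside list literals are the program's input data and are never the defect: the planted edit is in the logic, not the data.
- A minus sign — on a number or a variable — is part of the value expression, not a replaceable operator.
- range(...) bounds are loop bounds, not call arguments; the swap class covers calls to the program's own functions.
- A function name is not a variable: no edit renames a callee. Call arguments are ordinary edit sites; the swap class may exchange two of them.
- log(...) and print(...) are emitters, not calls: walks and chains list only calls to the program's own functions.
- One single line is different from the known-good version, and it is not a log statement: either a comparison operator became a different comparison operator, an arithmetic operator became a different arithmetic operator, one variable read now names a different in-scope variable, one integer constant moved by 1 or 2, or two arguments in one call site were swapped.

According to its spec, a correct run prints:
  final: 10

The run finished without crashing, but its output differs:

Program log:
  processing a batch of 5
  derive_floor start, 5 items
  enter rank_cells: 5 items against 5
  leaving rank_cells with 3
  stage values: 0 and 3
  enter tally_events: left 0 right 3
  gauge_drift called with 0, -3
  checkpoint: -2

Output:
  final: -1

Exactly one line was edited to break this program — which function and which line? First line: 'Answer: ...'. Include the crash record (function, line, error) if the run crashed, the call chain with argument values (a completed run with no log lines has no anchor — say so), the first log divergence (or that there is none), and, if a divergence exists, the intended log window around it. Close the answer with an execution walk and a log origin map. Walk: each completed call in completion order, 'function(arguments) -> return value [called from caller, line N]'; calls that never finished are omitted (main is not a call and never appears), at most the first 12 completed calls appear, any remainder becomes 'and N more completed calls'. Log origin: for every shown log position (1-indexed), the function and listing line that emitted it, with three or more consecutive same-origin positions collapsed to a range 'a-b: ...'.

Answer: the defect is in derive_floor at line 5.
Key fact: Log line 5 is where behavior first shows: 'stage values: 0 and 3' appears instead of 'stage values: 33 and 3'.
Call chain: main.
First divergence: position 5; shown 'stage values: 0 and 3' vs intended 'stage values: 33 and 3'.
Intended log window:
  3: enter rank_cells: 5 items against 5
  4: leaving rank_cells with 3
  5: stage values: 33 and 3
  6: enter tally_events: left 33 right 3
Execution walk:
  derive_floor([2, 5, 12, 8, 6]) -> 0  [called from main, line 37]
  rank_cells([2, 5, 12, 8, 6], 5) -> 3  [called from main, line 38]
  gauge_drift(0, -3, 3) -> -2  [called from tally_events, line 26]
  tally_events(0, 3) -> -2  [called from main, line 40]
  process_batch(-2, 3) -> -1  [called from main, line 42]
Log origins:
  1: emitted by main (line 36)
  2: emitted by derive_floor (line 2)
  3: emitted by rank_cells (line 9)
  4: emitted by rank_cells (line 14)
  5: emitted by main (line 39)
  6: emitted by tally_events (line 23)
  7: emitted by gauge_drift (line 18)
  8: emitted by main (line 41)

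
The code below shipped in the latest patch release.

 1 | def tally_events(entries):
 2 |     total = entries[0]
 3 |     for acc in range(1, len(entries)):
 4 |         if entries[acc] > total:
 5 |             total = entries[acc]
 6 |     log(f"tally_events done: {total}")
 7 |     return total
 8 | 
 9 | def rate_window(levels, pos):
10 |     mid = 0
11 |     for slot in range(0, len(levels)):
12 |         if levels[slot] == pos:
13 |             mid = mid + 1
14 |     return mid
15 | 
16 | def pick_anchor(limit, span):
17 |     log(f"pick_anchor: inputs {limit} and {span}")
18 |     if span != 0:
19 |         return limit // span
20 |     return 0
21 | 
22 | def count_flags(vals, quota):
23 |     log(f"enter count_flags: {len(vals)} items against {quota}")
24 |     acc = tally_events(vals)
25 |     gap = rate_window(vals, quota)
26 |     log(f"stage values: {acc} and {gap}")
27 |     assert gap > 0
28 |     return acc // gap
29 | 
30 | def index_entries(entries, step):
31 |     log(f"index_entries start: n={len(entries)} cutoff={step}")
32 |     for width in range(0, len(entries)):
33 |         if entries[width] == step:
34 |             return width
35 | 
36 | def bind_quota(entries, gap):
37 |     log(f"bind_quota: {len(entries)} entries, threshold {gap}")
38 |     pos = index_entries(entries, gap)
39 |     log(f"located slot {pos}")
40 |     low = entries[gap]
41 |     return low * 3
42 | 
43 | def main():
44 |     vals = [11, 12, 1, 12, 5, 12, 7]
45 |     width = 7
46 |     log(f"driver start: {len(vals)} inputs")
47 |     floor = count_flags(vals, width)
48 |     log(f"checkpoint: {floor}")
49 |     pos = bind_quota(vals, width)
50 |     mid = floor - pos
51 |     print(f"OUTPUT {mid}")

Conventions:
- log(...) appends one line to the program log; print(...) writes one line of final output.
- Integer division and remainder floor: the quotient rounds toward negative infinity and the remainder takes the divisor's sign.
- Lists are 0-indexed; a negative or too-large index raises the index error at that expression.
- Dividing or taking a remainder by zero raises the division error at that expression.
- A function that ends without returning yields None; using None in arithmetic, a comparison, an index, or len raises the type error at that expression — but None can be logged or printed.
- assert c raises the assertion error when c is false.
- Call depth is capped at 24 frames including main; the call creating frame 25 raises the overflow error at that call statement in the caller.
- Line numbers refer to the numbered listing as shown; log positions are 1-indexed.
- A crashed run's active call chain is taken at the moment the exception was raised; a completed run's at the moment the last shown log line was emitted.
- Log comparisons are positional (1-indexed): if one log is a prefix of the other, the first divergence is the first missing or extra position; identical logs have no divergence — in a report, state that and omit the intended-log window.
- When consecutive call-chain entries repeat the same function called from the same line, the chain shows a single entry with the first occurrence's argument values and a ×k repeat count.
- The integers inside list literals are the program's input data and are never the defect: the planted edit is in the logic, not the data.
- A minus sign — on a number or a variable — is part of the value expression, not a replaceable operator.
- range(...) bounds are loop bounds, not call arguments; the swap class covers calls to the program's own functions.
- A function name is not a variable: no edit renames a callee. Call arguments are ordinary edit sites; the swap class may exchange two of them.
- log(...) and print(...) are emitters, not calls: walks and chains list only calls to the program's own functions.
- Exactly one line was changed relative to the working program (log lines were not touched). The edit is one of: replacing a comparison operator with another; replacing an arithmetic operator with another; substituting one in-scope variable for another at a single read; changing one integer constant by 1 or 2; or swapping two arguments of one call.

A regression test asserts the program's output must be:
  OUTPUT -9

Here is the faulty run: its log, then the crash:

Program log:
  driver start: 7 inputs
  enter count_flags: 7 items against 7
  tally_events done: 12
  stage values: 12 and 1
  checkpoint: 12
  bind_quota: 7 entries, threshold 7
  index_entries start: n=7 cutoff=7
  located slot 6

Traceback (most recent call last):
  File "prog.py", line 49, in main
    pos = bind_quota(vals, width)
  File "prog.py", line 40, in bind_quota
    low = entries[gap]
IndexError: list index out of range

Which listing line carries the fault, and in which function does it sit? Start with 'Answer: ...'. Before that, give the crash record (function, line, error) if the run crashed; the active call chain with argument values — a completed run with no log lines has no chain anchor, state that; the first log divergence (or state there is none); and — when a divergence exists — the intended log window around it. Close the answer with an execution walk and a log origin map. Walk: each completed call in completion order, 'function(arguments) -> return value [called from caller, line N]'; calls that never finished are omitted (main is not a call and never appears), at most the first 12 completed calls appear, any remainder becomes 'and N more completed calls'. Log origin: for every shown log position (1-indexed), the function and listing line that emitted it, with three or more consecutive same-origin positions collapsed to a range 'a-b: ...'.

Answer: the defect is in bind_quota at line 40.
Key observation: Every log line matches the working run — the failure is the only observable divergence.
Crash: bind_quota, line 40, IndexError.
Call chain: main -> bind_quota([11, 12, 1, 12, 5, 12, 7], 7) (called at line 49).
First divergence: none (the log streams are identical).
Execution walk:
  tally_events([11, 12, 1, 12, 5, 12, 7]) -> 12  [called from count_flags, line 24]
  rate_window([11, 12, 1, 12, 5, 12, 7], 7) -> 1  [called from count_flags, line 25]
  count_flags([11, 12, 1, 12, 5, 12, 7], 7) -> 12  [called from main, line 47]
  index_entries([11, 12, 1, 12, 5, 12, 7], 7) -> 6  [called from bind_quota, line 38]
Origin of each log line:
  1: emitted by main (line 46)
  2: emitted by count_flags (line 23)
  3: emitted by tally_events (line 6)
  4: emitted by count_flags (line 26)
  5: emitted by main (line 48)
  6: emitted by bind_quota (line 37)
  7: emitted by index_entries (line 31)
  8: emitted by bind_quota (line 39)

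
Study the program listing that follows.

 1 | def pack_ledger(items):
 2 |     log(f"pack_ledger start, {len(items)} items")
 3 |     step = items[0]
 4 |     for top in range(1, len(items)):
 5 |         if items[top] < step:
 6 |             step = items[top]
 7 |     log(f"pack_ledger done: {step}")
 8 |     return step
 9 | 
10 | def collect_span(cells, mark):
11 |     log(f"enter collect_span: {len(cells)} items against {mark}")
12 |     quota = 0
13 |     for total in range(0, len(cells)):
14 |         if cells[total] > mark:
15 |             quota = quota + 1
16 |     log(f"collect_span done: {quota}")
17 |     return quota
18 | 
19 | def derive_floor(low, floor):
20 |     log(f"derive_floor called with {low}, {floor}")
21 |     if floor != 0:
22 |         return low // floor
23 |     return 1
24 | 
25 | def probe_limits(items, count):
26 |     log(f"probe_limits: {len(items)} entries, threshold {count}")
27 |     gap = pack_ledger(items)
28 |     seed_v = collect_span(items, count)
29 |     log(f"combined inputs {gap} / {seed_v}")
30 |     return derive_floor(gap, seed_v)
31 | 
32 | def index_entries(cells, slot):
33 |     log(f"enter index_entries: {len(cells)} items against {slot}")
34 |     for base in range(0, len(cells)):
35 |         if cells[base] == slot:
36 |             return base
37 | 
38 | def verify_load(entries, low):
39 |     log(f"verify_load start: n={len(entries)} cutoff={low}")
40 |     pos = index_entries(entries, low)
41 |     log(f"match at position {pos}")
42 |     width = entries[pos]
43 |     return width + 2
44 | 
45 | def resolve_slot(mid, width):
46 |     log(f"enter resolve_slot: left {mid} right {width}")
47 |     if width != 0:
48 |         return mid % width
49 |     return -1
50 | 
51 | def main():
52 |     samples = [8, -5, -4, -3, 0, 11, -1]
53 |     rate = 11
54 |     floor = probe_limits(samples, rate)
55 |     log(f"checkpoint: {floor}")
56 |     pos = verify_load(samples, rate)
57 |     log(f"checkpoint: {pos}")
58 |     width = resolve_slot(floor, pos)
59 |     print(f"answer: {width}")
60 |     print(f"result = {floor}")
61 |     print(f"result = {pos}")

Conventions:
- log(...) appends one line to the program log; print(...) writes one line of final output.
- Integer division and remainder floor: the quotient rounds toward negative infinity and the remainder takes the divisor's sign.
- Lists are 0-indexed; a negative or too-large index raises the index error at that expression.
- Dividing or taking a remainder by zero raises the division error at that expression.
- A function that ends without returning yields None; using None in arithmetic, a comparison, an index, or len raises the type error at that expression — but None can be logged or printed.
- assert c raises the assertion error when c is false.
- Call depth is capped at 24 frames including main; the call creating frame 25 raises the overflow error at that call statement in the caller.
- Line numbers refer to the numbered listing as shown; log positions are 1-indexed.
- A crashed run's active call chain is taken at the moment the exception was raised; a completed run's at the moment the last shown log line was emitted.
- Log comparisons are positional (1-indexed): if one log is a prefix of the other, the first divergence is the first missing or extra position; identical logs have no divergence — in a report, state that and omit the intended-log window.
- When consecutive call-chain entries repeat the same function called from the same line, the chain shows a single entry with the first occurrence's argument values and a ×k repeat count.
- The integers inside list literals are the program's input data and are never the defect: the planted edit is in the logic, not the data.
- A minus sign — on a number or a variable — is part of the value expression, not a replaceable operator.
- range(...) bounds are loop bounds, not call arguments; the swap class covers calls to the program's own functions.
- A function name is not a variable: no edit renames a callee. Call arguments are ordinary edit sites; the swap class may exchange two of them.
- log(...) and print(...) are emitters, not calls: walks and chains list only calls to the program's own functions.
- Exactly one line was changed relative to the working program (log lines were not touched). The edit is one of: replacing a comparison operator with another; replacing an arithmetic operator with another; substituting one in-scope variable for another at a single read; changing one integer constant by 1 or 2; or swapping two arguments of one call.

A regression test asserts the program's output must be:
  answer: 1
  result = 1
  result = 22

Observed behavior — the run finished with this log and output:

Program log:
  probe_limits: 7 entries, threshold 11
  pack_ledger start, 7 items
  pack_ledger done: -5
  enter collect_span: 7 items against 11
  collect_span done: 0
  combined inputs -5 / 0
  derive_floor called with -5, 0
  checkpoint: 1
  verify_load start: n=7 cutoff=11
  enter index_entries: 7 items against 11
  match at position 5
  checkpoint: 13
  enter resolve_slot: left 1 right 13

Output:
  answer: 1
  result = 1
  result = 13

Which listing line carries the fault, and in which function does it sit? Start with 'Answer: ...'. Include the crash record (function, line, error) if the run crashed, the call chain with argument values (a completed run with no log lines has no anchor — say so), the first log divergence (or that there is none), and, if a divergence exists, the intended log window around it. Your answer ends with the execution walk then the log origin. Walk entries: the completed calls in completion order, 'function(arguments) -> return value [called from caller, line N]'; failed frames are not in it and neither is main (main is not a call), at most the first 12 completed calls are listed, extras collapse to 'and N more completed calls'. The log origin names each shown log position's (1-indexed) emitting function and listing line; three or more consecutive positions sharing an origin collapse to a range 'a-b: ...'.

Answer: the defect is in verify_load at line 43.
Key fact: Log line 12 is where behavior first shows: 'checkpoint: 13' appears instead of 'checkpoint: 22'.
Call chain: main -> resolve_slot(1, 13) (called at line 58).
First divergence: position 12; shown 'checkpoint: 13' vs intended 'checkpoint: 22'.
Intended log window:
  10: enter index_entries: 7 items against 11
  11: match at position 5
  12: checkpoint: 22
  13: enter resolve_slot: left 1 right 22
Execution walk:
  pack_ledger([8, -5, -4, -3, 0, 11, -1]) -> -5  [called from probe_limits, line 27]
  collect_span([8, -5, -4, -3, 0, 11, -1], 11) -> 0  [called from probe_limits, line 28]
  derive_floor(-5, 0) -> 1  [called from probe_limits, line 30]
  probe_limits([8, -5, -4, -3, 0, 11, -1], 11) -> 1  [called from main, line 54]
  index_entries([8, -5, -4, -3, 0, 11, -1], 11) -> 5  [called from verify_load, line 40]
  verify_load([8, -5, -4, -3, 0, 11, -1], 11) -> 13  [called from main, line 56]
  resolve_slot(1, 13) -> 1  [called from main, line 58]
Origin of each log line:
  1: from probe_limits, line 26
  2: from pack_ledger, line 2
  3: from pack_ledger, line 7
  4: from collect_span, line 11
  5: from collect_span, line 16
  6: from probe_limits, line 29
  7: from derive_floor, line 20
  8: from main, line 55
  9: from verify_load, line 39
  10: from index_entries, line 33
  11: from verify_load, line 41
  12: from main, line 57
  13: from resolve_slot, line 46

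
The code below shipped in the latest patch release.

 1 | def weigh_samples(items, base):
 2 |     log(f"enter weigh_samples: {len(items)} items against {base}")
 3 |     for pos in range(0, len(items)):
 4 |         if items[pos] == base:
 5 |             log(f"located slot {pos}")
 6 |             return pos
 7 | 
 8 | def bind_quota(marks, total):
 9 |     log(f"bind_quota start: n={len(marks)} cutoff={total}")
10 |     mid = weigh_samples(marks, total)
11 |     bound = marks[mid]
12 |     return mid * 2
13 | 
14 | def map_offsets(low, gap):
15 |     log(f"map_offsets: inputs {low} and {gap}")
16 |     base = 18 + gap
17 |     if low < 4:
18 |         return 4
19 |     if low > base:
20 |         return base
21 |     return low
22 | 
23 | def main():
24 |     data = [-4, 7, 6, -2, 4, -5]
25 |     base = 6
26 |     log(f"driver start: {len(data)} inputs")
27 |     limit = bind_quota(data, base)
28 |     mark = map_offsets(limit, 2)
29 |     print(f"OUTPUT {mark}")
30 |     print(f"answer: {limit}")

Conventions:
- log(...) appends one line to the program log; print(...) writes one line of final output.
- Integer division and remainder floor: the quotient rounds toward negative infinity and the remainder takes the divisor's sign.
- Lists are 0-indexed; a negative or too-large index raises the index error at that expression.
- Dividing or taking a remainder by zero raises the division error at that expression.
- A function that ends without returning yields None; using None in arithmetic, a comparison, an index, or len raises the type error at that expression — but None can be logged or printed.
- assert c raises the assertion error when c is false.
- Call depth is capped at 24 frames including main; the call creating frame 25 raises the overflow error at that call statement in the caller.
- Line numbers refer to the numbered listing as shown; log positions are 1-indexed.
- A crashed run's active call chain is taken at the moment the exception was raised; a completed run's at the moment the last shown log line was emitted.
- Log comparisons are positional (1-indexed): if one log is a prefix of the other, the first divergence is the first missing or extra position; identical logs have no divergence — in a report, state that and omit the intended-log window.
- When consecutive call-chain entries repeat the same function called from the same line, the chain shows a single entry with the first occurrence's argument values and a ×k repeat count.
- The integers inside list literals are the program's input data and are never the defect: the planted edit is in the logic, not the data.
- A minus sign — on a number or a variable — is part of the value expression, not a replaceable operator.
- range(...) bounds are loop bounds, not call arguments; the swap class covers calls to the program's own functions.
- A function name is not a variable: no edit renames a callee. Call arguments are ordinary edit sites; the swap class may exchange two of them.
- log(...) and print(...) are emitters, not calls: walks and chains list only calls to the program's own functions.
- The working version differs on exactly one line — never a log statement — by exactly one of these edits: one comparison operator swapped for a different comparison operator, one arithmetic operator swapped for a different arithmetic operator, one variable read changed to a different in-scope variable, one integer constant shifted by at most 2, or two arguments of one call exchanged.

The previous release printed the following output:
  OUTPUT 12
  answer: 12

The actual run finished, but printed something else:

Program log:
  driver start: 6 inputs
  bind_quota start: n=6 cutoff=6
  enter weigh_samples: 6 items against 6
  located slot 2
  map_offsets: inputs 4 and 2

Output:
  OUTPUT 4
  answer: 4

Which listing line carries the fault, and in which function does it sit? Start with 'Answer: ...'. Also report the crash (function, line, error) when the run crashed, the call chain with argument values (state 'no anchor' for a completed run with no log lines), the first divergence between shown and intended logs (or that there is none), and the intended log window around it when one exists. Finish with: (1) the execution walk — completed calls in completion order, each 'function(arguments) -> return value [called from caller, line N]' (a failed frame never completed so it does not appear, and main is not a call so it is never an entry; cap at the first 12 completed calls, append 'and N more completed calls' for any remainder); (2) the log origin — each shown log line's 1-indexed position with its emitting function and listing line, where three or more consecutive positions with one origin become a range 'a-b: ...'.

Answer: the defect is in bind_quota at line 12.
Core observation: Everything matches until log position 5, which reads 'map_offsets: inputs 4 and 2' in place of 'map_offsets: inputs 12 and 2'.
Call chain: main -> map_offsets(4, 2) (called at line 28).
First divergence: position 5 — the shown line 'map_offsets: inputs 4 and 2' should read 'map_offsets: inputs 12 and 2'.
Intended log window:
  3: enter weigh_samples: 6 items against 6
  4: located slot 2
  5: map_offsets: inputs 12 and 2
Execution walk:
  weigh_samples([-4, 7, 6, -2, 4, -5], 6) -> 2  [called from bind_quota, line 10]
  bind_quota([-4, 7, 6, -2, 4, -5], 6) -> 4  [called from main, line 27]
  map_offsets(4, 2) -> 4  [called from main, line 28]
Log origin:
  1: from main, line 26
  2: from bind_quota, line 9
  3: from weigh_samples, line 2
  4: from weigh_samples, line 5
  5: from map_offsets, line 15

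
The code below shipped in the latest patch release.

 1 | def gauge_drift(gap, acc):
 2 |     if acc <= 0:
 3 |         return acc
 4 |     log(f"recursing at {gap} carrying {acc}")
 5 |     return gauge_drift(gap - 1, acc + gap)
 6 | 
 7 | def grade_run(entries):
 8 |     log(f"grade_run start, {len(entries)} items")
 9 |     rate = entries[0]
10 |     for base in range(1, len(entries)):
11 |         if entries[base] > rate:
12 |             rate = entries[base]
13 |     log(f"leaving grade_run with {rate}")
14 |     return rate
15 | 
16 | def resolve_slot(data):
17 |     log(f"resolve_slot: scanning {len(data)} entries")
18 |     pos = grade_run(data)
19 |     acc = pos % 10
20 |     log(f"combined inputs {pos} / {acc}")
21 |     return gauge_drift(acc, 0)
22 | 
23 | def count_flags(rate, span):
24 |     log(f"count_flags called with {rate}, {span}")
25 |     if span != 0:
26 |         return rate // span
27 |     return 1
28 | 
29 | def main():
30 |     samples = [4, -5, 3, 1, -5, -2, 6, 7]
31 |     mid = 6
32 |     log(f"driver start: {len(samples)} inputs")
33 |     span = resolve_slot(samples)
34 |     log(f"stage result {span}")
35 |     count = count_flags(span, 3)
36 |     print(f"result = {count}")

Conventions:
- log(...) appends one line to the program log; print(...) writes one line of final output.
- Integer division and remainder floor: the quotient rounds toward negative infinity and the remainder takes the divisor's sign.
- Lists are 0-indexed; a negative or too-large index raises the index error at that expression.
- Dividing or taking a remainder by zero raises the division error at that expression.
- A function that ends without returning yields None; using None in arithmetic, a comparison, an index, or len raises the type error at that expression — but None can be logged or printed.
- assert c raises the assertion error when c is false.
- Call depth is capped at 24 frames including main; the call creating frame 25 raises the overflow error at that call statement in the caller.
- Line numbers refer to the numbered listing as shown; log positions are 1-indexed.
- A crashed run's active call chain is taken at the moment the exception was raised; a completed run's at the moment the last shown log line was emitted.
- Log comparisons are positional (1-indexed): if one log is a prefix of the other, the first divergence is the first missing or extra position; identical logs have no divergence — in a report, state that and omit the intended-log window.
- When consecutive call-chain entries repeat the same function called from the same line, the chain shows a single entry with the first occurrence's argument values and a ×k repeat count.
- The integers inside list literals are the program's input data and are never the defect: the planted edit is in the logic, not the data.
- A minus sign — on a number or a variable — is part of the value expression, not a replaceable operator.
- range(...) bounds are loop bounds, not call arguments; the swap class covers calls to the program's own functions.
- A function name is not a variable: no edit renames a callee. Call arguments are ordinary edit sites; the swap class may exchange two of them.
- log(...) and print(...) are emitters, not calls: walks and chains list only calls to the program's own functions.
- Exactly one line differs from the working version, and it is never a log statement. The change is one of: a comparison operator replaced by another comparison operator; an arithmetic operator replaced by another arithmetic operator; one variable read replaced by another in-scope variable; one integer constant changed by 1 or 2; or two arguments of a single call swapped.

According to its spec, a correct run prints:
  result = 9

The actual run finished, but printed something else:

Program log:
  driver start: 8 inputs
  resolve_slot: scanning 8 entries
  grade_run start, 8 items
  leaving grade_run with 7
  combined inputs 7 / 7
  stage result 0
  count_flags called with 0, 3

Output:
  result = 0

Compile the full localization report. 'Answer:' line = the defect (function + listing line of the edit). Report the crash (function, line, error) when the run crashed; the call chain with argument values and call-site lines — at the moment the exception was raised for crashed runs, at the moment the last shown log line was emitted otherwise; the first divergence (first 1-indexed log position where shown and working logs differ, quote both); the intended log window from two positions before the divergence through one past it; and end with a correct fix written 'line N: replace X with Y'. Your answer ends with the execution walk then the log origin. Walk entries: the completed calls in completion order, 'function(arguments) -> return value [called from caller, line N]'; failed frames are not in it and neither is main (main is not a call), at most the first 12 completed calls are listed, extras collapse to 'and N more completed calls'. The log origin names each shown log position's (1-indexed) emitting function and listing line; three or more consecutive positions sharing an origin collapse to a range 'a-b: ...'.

Answer: the defect is in gauge_drift at line 2.
Core observation: The log first diverges at position 6: the faulty run prints 'stage result 0' where the working version prints 'recursing at 7 carrying 0'.
Call chain: main -> count_flags(0, 3) (called at line 35).
First divergence: position 6; shown 'stage result 0' vs intended 'recursing at 7 carrying 0'.
Intended log window:
  4: leaving grade_run with 7
  5: combined inputs 7 / 7
  6: recursing at 7 carrying 0
  7: recursing at 6 carrying 7
Execution walk:
  grade_run([4, -5, 3, 1, -5, -2, 6, 7]) -> 7  [called from resolve_slot, line 18]
  gauge_drift(7, 0) -> 0  [called from resolve_slot, line 21]
  resolve_slot([4, -5, 3, 1, -5, -2, 6, 7]) -> 0  [called from main, line 33]
  count_flags(0, 3) -> 0  [called from main, line 35]
Log origins:
  1: from main, line 32
  2: from resolve_slot, line 17
  3: from grade_run, line 8
  4: from grade_run, line 13
  5: from resolve_slot, line 20
  6: from main, line 34
  7: from count_flags, line 24
A correct fix: line 2: replace `acc` with `gap`.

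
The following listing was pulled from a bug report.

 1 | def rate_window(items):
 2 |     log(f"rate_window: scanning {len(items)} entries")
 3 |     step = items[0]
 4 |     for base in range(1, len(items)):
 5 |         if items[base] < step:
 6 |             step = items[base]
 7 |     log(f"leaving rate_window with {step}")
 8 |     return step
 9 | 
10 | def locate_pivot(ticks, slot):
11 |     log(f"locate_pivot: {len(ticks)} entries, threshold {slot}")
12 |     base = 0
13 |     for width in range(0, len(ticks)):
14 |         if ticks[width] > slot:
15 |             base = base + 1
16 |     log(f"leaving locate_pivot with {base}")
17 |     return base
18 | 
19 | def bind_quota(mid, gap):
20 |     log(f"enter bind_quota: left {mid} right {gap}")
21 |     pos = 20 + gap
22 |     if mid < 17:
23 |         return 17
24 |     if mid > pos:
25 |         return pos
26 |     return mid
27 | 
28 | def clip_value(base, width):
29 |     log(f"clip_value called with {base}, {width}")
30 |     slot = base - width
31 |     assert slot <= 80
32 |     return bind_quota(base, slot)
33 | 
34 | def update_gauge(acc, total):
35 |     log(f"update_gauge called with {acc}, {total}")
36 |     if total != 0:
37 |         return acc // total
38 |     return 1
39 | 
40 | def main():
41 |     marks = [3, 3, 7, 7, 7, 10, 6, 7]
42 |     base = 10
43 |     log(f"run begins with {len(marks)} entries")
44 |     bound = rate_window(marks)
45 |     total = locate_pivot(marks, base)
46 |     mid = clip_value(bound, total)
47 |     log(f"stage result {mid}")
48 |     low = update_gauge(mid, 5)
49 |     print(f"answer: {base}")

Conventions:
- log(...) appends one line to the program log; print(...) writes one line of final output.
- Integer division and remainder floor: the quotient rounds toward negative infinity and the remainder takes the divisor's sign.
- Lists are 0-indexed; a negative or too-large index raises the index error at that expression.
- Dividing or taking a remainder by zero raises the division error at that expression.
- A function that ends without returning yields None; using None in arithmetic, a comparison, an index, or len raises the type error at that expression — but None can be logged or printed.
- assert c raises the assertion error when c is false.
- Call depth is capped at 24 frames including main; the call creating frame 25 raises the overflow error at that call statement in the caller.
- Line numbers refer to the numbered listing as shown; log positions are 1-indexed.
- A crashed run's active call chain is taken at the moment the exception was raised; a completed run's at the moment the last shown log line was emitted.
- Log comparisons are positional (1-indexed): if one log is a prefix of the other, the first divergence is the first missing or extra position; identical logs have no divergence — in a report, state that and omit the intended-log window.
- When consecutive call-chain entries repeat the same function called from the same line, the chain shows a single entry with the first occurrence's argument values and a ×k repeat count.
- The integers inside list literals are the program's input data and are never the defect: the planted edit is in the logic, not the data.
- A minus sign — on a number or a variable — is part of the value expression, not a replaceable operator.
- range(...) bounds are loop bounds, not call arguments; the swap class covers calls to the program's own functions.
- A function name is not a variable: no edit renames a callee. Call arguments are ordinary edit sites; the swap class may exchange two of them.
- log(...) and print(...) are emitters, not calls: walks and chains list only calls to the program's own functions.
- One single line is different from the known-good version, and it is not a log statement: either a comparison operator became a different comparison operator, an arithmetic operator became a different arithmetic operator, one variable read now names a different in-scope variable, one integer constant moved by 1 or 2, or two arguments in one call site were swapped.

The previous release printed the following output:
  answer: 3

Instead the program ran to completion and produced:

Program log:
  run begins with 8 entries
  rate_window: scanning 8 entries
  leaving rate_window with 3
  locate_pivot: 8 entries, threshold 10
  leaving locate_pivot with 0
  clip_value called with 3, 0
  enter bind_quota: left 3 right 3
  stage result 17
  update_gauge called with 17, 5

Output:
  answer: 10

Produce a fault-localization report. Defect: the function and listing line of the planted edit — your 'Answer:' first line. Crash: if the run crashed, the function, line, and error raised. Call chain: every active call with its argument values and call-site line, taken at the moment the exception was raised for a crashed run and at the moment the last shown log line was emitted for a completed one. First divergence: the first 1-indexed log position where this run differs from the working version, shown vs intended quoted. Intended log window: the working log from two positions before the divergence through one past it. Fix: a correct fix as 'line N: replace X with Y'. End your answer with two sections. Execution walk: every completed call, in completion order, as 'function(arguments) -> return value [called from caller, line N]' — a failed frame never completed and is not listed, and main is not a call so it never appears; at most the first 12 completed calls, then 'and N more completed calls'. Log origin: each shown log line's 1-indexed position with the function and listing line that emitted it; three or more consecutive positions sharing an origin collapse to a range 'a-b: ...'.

Answer: the defect is in main at line 49.
Key observation: Every logged value matches the working version; the printed result is what differs.
Call chain: main -> update_gauge(17, 5) (called at line 48).
First divergence: none (the log streams are identical).
Execution walk:
  rate_window([3, 3, 7, 7, 7, 10, 6, 7]) -> 3  [called from main, line 44]
  locate_pivot([3, 3, 7, 7, 7, 10, 6, 7], 10) -> 0  [called from main, line 45]
  bind_quota(3, 3) -> 17  [called from clip_value, line 32]
  clip_value(3, 0) -> 17  [called from main, line 46]
  update_gauge(17, 5) -> 3  [called from main, line 48]
Log origins:
  1: logged in main at line 43
  2: logged in rate_window at line 2
  3: logged in rate_window at line 7
  4: logged in locate_pivot at line 11
  5: logged in locate_pivot at line 16
  6: logged in clip_value at line 29
  7: logged in bind_quota at line 20
  8: logged in main at line 47
  9: logged in update_gauge at line 35
A correct fix: line 49: replace `base` with `low`.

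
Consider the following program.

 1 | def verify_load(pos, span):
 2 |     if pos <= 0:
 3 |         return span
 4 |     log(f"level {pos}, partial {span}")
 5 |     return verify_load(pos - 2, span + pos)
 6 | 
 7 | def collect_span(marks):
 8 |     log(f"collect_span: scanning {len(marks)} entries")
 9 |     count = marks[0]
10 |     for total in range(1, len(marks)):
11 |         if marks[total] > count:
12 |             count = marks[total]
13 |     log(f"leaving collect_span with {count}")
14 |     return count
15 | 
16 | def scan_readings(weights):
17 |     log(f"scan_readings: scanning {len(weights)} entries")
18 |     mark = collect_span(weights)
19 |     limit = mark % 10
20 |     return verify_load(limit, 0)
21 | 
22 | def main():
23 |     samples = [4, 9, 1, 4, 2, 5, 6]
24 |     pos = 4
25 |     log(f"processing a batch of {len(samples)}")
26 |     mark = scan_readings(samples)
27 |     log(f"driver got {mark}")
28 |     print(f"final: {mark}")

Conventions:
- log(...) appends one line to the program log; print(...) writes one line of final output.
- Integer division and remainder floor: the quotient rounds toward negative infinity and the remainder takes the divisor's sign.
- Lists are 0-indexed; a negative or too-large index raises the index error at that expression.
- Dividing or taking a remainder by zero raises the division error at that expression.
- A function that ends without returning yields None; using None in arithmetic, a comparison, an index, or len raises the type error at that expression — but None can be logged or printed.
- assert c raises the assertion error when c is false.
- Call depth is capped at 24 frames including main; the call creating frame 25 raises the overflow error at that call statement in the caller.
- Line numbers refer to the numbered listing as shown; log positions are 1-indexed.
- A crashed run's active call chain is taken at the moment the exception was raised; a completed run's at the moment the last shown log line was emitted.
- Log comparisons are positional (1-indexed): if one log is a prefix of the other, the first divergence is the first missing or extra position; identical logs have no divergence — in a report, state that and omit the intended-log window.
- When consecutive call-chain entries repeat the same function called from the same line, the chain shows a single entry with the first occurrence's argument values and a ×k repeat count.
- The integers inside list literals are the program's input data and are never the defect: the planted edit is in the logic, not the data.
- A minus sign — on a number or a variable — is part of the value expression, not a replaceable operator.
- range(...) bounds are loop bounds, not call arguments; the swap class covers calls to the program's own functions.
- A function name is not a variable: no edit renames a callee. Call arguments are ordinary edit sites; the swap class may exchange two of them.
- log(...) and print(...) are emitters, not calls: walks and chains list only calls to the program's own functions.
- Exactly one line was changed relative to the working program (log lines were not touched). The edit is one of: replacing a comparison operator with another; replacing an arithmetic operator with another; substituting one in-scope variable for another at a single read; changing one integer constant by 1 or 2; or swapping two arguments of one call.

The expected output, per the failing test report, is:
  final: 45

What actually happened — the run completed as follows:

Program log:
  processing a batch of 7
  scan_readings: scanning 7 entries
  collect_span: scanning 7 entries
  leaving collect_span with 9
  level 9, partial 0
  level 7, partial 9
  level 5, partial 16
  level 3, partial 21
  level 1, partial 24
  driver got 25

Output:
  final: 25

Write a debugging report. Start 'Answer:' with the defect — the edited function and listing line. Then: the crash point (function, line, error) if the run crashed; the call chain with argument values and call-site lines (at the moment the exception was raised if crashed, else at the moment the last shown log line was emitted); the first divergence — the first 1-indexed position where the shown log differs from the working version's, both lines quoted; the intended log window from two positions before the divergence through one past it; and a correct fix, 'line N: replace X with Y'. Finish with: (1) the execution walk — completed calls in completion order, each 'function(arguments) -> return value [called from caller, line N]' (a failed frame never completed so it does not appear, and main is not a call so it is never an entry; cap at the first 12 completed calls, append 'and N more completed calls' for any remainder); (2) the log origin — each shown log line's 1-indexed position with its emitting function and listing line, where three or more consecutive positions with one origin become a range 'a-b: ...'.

Answer: the defect is in verify_load at line 5.
Core observation: Log line 6 is where behavior first shows: 'level 7, partial 9' appears instead of 'level 8, partial 9'.
Call chain: main.
First divergence: position 6 — shown 'level 7, partial 9', intended 'level 8, partial 9'.
Intended log window:
  4: leaving collect_span with 9
  5: level 9, partial 0
  6: level 8, partial 9
  7: level 7, partial 17
Execution walk:
  collect_span([4, 9, 1, 4, 2, 5, 6]) -> 9  [called from scan_readings, line 18]
  verify_load(-1, 25) -> 25  [called from verify_load, line 5]
  verify_load(1, 24) -> 25  [called from verify_load, line 5]
  verify_load(3, 21) -> 25  [called from verify_load, line 5]
  verify_load(5, 16) -> 25  [called from verify_load, line 5]
  verify_load(7, 9) -> 25  [called from verify_load, line 5]
  verify_load(9, 0) -> 25  [called from scan_readings, line 20]
  scan_readings([4, 9, 1, 4, 2, 5, 6]) -> 25  [called from main, line 26]
Log line origins:
  1: from main, line 25
  2: from scan_readings, line 17
  3: from collect_span, line 8
  4: from collect_span, line 13
  5-9: from verify_load, line 4
  10: from main, line 27
A correct fix: line 5: replace `2` with `1`.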